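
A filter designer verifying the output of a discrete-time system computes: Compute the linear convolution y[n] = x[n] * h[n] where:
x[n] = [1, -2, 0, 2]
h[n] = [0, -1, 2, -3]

y[n] = sum_k x[k]*h[n-k]. Output length = len(x) + len(h) - 1 = 4 + 4 - 1 = 7.
y[0] = 1*0 = 0
y[1] = -2*0 + 1*-1 = -1
y[2] = 0*0 + -2*-1 + 1*2 = 4
y[3] = 2*0 + 0*-1 + -2*2 + 1*-3 = -7
y[4] = 2*-1 + 0*2 + -2*-3 = 4
y[5] = 2*2 + 0*-3 = 4
y[6] = 2*-3 = -6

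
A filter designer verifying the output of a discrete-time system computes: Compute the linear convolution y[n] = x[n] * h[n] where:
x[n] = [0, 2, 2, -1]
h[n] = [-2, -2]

y[n] = sum_k x[k]*h[n-k]. Output length = len(x) + len(h) - 1 = 4 + 2 - 1 = 5.
y[0] = 0*-2 = 0
y[1] = 2*-2 + 0*-2 = -4
y[2] = 2*-2 + 2*-2 = -8
y[3] = -1*-2 + 2*-2 = -2
y[4] = -1*-2 = 2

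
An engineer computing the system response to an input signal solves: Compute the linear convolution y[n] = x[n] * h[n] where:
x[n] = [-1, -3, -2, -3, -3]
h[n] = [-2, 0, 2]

y[n] = sum_k x[k]*h[n-k]. Output length = len(x) + len(h) - 1 = 5 + 3 - 1 = 7.
y[0] = -1*-2 = 2
y[1] = -3*-2 + -1*0 = 6
y[2] = -2*-2 + -3*0 + -1*2 = 2
y[3] = -3*-2 + -2*0 + -3*2 = 0
y[4] = -3*-2 + -3*0 + -2*2 = 2
y[5] = -3*0 + -3*2 = -6
y[6] = -3*2 = -6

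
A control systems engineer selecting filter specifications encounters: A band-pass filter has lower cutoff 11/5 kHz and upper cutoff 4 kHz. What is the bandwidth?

Bandwidth = f_high - f_low
= 4 kHz - 11/5 kHz = 9/5 kHz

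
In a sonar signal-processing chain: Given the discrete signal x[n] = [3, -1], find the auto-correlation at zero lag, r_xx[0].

The auto-correlation at zero lag r_xx[0] equals the signal energy.
r_xx[0] = sum of x[n]^2 = 3^2 + (-1)^2
= 9 + 1 = 10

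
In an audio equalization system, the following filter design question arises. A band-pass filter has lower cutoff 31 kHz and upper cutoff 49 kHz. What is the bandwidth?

Bandwidth = f_high - f_low
= 49 kHz - 31 kHz = 18 kHz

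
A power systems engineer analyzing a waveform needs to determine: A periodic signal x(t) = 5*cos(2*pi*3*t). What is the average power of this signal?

Average power of A*cos(wt) is A^2/2.
P = 5^2 / 2 = 25/2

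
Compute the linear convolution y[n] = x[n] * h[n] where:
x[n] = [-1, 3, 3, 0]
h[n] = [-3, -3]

y[n] = sum_k x[k]*h[n-k]. Output length = len(x) + len(h) - 1 = 4 + 2 - 1 = 5.
y[0] = -1*-3 = 3
y[1] = 3*-3 + -1*-3 = -6
y[2] = 3*-3 + 3*-3 = -18
y[3] = 0*-3 + 3*-3 = -9
y[4] = 0*-3 = 0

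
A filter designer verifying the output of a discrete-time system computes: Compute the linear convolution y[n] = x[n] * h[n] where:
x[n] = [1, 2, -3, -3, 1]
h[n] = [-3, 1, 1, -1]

y[n] = sum_k x[k]*h[n-k]. Output length = len(x) + len(h) - 1 = 5 + 4 - 1 = 8.
y[0] = 1*-3 = -3
y[1] = 2*-3 + 1*1 = -5
y[2] = -3*-3 + 2*1 + 1*1 = 12
y[3] = -3*-3 + -3*1 + 2*1 + 1*-1 = 7
y[4] = 1*-3 + -3*1 + -3*1 + 2*-1 = -11
y[5] = 1*1 + -3*1 + -3*-1 = 1
y[6] = 1*1 + -3*-1 = 4
y[7] = 1*-1 = -1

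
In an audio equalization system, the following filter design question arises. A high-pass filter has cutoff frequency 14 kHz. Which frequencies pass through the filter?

A high-pass filter passes all frequencies above the cutoff frequency 14 kHz and attenuates lower frequencies.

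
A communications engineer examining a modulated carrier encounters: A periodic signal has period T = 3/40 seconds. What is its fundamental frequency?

The fundamental frequency is the reciprocal of the period.
f = 1/T = 1/(3/40) = 40/3 Hz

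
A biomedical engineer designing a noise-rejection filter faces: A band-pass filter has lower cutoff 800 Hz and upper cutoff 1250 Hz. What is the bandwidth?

Bandwidth = f_high - f_low
= 1250 Hz - 800 Hz = 450 Hz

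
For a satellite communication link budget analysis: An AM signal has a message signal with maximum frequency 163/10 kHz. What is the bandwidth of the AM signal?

In AM (double-sideband), the bandwidth is twice the message frequency.
BW = 2 * f_m = 2 * 163/10 kHz = 163/5 kHz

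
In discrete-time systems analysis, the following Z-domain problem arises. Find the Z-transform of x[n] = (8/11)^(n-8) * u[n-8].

Time-shifting property: if X(z) = Z{x[n]}, then Z{x[n-d]} = z^(-d) * X(z)
X(z) = z/(z - 8/11) for x[n] = (8/11)^n * u[n]
Z{x[n-8]} = z^(-8) * z/(z - 8/11) = z^(-7)/(z - 8/11)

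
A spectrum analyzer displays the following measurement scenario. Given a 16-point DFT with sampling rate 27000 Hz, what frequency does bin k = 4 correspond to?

The frequency of DFT bin k is: f_k = k * f_s / N
f_4 = 4 * 27000 / 16 = 6750 Hz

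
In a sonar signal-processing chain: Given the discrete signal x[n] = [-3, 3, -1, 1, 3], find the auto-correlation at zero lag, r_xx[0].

The auto-correlation at zero lag r_xx[0] equals the signal energy.
r_xx[0] = sum of x[n]^2 = (-3)^2 + 3^2 + (-1)^2 + 1^2 + 3^2
= 9 + 9 + 1 + 1 + 9 = 29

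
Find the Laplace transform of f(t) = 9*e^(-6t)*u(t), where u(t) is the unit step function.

Standard Laplace transform pair:
e^(-at)*u(t) <-> 1/(s+a)
With a = 6: L{9*e^(-6t)*u(t)} = 9/(s+6), ROC: Re(s) > -6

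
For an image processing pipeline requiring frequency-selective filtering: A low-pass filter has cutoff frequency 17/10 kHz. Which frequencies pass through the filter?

A low-pass filter passes all frequencies below the cutoff frequency 17/10 kHz and attenuates higher frequencies.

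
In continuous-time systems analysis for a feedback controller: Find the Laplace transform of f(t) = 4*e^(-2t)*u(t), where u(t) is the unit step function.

Standard Laplace transform pair:
e^(-at)*u(t) <-> 1/(s+a)
With a = 2: L{4*e^(-2t)*u(t)} = 4/(s+2), ROC: Re(s) > -2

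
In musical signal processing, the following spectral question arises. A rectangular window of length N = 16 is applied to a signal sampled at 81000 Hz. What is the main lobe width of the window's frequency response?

For a rectangular window of length N,
the main lobe width in frequency is 2*f_s/N.
= 2*81000/16 = 10125 Hz
This determines the minimum frequency separation for resolving two sinusoids.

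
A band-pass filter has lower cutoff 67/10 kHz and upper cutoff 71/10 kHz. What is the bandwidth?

Bandwidth = f_high - f_low
= 71/10 kHz - 67/10 kHz = 2/5 kHz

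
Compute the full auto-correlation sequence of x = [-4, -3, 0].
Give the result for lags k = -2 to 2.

r_xx[k] = sum_m x[m]*x[m+k], indexed from 0, for k = -2 to 2:
  r_xx[-2] = x[2]*x[0] = 0
  r_xx[-1] = x[1]*x[0] + x[2]*x[1] = 12
  r_xx[0] = x[0]*x[0] + x[1]*x[1] + x[2]*x[2] = 25
  r_xx[1] = x[0]*x[1] + x[1]*x[2] = 12
  r_xx[2] = x[0]*x[2] = 0
r_xx = [0, 12, 25, 12, 0]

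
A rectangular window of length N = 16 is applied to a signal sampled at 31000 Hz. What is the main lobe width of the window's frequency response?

For a rectangular window of length N,
the main lobe width in frequency is 2*f_s/N.
= 2*31000/16 = 3875 Hz
This determines the minimum frequency separation for resolving two sinusoids.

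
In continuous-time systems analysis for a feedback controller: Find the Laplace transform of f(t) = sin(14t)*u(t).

Standard pair: sin(wt)*u(t) <-> w/(s^2+w^2)
With w = 14: L{sin(14t)*u(t)} = 14/(s^2+196)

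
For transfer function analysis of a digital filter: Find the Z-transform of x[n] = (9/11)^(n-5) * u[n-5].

Time-shifting property: if X(z) = Z{x[n]}, then Z{x[n-d]} = z^(-d) * X(z)
X(z) = z/(z - 9/11) for x[n] = (9/11)^n * u[n]
Z{x[n-5]} = z^(-5) * z/(z - 9/11) = z^(-4)/(z - 9/11)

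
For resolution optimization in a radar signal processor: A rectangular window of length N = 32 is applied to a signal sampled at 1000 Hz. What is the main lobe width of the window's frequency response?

For a rectangular window of length N,
the main lobe width in frequency is 2*f_s/N.
= 2*1000/32 = 125/2 Hz
This determines the minimum frequency separation for resolving two sinusoids.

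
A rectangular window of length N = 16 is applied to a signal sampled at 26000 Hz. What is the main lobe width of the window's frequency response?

For a rectangular window of length N,
the main lobe width in frequency is 2*f_s/N.
= 2*26000/16 = 3250 Hz
This determines the minimum frequency separation for resolving two sinusoids.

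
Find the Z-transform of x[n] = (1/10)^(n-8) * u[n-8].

Time-shifting property: if X(z) = Z{x[n]}, then Z{x[n-d]} = z^(-d) * X(z)
X(z) = z/(z - 1/10) for x[n] = (1/10)^n * u[n]
Z{x[n-8]} = z^(-8) * z/(z - 1/10) = z^(-7)/(z - 1/10)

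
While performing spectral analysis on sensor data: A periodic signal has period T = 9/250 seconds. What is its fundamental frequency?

The fundamental frequency is the reciprocal of the period.
f = 1/T = 1/(9/250) = 250/9 Hz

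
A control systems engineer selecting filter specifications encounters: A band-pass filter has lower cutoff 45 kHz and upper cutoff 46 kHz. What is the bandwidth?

Bandwidth = f_high - f_low
= 46 kHz - 45 kHz = 1 kHz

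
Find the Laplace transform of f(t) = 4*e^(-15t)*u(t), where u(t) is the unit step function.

Standard Laplace transform pair:
e^(-at)*u(t) <-> 1/(s+a)
With a = 15: L{4*e^(-15t)*u(t)} = 4/(s+15), ROC: Re(s) > -15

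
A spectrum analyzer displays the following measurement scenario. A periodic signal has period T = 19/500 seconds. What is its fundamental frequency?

The fundamental frequency is the reciprocal of the period.
f = 1/T = 1/(19/500) = 500/19 Hz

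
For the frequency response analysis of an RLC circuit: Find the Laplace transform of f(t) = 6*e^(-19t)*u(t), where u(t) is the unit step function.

Standard Laplace transform pair:
e^(-at)*u(t) <-> 1/(s+a)
With a = 19: L{6*e^(-19t)*u(t)} = 6/(s+19), ROC: Re(s) > -19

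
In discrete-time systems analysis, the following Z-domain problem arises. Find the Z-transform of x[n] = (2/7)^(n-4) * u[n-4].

Time-shifting property: if X(z) = Z{x[n]}, then Z{x[n-d]} = z^(-d) * X(z)
X(z) = z/(z - 2/7) for x[n] = (2/7)^n * u[n]
Z{x[n-4]} = z^(-4) * z/(z - 2/7) = z^(-3)/(z - 2/7)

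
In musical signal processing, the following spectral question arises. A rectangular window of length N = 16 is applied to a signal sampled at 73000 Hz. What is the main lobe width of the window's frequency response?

For a rectangular window of length N,
the main lobe width in frequency is 2*f_s/N.
= 2*73000/16 = 9125 Hz
This determines the minimum frequency separation for resolving two sinusoids.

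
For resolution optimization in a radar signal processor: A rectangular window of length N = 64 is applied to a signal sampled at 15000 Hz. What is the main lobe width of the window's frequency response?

For a rectangular window of length N,
the main lobe width in frequency is 2*f_s/N.
= 2*15000/64 = 1875/4 Hz
This determines the minimum frequency separation for resolving two sinusoids.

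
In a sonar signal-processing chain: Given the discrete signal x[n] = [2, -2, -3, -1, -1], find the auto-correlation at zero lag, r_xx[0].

The auto-correlation at zero lag r_xx[0] equals the signal energy.
r_xx[0] = sum of x[n]^2 = 2^2 + (-2)^2 + (-3)^2 + (-1)^2 + (-1)^2
= 4 + 4 + 9 + 1 + 1 = 19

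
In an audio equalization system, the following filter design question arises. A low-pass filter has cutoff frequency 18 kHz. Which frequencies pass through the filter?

A low-pass filter passes all frequencies below the cutoff frequency 18 kHz and attenuates higher frequencies.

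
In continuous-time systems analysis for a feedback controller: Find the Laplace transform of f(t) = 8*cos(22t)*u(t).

Standard pair: cos(wt)*u(t) <-> s/(s^2+w^2)
With w = 22: L{8*cos(22t)*u(t)} = 8s/(s^2+484)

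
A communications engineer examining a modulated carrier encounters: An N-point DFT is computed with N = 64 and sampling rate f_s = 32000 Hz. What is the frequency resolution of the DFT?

DFT frequency resolution = f_s / N
= 32000 / 64 = 500 Hz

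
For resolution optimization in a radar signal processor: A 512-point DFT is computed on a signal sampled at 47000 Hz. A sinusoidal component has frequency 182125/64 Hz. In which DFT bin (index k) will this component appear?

DFT frequency resolution = f_s/N = 47000/512 = 5875/64 Hz
Bin index k = f_signal / resolution = 182125/64 / 5875/64 = 31
The signal frequency 182125/64 Hz falls in DFT bin k = 31.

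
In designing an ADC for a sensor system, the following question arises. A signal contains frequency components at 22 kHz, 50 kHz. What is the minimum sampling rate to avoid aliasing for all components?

The highest frequency component is f_max = 50 kHz.
Nyquist rate = 2 * f_max = 2 * 50 kHz = 100 kHz.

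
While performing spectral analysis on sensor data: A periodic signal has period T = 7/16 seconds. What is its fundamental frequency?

The fundamental frequency is the reciprocal of the period.
f = 1/T = 1/(7/16) = 16/7 Hz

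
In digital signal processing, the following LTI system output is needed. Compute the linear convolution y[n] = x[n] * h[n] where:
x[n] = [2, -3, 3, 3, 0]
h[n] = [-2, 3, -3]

y[n] = sum_k x[k]*h[n-k]. Output length = len(x) + len(h) - 1 = 5 + 3 - 1 = 7.
y[0] = 2*-2 = -4
y[1] = -3*-2 + 2*3 = 12
y[2] = 3*-2 + -3*3 + 2*-3 = -21
y[3] = 3*-2 + 3*3 + -3*-3 = 12
y[4] = 0*-2 + 3*3 + 3*-3 = 0
y[5] = 0*3 + 3*-3 = -9
y[6] = 0*-3 = 0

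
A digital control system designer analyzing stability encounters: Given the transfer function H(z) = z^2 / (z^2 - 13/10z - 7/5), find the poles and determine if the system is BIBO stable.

Poles are roots of the denominator: z^2 - 13/10z - 7/5 = 0.
Quadratic formula: z = [-(-13/10) +/- sqrt((-13/10)^2 - 4*(-7/5))] / 2
Discriminant = 169/100 + 28/5 = 729/100; sqrt = 27/10.
z = (13/10 +/- 27/10) / 2 => z = 2 or z = -7/10.
|p1| = 2, |p2| = 7/10.
For BIBO stability, all poles must lie inside the unit circle (|p| < 1).
System is UNSTABLE since at least one |p| >= 1.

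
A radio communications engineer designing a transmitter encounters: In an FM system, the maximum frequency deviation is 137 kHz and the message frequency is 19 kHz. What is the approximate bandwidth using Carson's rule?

Carson's rule: BW = 2*(delta_f + f_m)
= 2*(137 + 19) kHz = 312 kHz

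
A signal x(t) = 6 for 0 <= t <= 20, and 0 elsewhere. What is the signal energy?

Energy = integral of |x(t)|^2 dt over the signal duration
= 6^2 * 20 = 36 * 20 = 720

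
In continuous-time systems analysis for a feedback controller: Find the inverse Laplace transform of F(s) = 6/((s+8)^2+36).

Standard pair: w/((s+a)^2+w^2) <-> e^(-at)*sin(wt)*u(t)
With a=8, w=6: f(t) = e^(-8t)*sin(6t)*u(t)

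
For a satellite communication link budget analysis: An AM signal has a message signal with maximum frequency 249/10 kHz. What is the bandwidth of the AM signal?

In AM (double-sideband), the bandwidth is twice the message frequency.
BW = 2 * f_m = 2 * 249/10 kHz = 249/5 kHz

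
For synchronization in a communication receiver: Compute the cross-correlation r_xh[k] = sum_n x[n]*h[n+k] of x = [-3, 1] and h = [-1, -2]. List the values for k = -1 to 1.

Both sequences indexed from 0 and zero outside their support.
Lags with overlap: k = -1 to 1.
  r_xh[-1] = x[1]*h[0] = -1
  r_xh[0] = x[0]*h[0] + x[1]*h[1] = 1
  r_xh[1] = x[0]*h[1] = 6
r_xh = [-1, 1, 6] (for k = -1, ..., 1)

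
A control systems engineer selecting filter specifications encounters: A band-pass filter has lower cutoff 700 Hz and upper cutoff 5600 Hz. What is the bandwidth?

Bandwidth = f_high - f_low
= 5600 Hz - 700 Hz = 4900 Hz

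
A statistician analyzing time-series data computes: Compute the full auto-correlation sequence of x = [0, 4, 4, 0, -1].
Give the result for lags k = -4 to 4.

r_xx[k] = sum_m x[m]*x[m+k], indexed from 0, for k = -4 to 4:
  r_xx[-4] = x[4]*x[0] = 0
  r_xx[-3] = x[3]*x[0] + x[4]*x[1] = -4
  r_xx[-2] = x[2]*x[0] + x[3]*x[1] + x[4]*x[2] = -4
  r_xx[-1] = x[1]*x[0] + x[2]*x[1] + x[3]*x[2] + x[4]*x[3] = 16
  r_xx[0] = x[0]*x[0] + x[1]*x[1] + x[2]*x[2] + x[3]*x[3] + x[4]*x[4] = 33
  r_xx[1] = x[0]*x[1] + x[1]*x[2] + x[2]*x[3] + x[3]*x[4] = 16
  r_xx[2] = x[0]*x[2] + x[1]*x[3] + x[2]*x[4] = -4
  r_xx[3] = x[0]*x[3] + x[1]*x[4] = -4
  r_xx[4] = x[0]*x[4] = 0
r_xx = [0, -4, -4, 16, 33, 16, -4, -4, 0]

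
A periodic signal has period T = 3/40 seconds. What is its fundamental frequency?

The fundamental frequency is the reciprocal of the period.
f = 1/T = 1/(3/40) = 40/3 Hz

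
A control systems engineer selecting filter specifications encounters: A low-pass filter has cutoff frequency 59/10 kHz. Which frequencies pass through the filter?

A low-pass filter passes all frequencies below the cutoff frequency 59/10 kHz and attenuates higher frequencies.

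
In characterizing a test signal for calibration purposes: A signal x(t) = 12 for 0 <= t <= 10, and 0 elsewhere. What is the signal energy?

Energy = integral of |x(t)|^2 dt over the signal duration
= 12^2 * 10 = 144 * 10 = 1440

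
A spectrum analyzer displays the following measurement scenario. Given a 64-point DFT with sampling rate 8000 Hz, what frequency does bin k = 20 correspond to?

The frequency of DFT bin k is: f_k = k * f_s / N
f_20 = 20 * 8000 / 64 = 2500 Hz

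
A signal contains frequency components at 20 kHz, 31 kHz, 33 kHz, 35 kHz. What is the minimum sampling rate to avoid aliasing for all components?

The highest frequency component is f_max = 35 kHz.
Nyquist rate = 2 * f_max = 2 * 35 kHz = 70 kHz.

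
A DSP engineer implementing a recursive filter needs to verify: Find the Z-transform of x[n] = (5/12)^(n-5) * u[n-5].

Time-shifting property: if X(z) = Z{x[n]}, then Z{x[n-d]} = z^(-d) * X(z)
X(z) = z/(z - 5/12) for x[n] = (5/12)^n * u[n]
Z{x[n-5]} = z^(-5) * z/(z - 5/12) = z^(-4)/(z - 5/12)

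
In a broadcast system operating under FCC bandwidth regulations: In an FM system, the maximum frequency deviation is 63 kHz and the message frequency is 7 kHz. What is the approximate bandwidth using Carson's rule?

Carson's rule: BW = 2*(delta_f + f_m)
= 2*(63 + 7) kHz = 140 kHz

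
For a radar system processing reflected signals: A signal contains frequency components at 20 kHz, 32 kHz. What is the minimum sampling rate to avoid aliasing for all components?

The highest frequency component is f_max = 32 kHz.
Nyquist rate = 2 * f_max = 2 * 32 kHz = 64 kHz.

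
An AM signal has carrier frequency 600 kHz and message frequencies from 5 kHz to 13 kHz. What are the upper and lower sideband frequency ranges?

Upper sideband (USB) = fc + [fm_low, fm_high] = 600 + [5, 13] = [605, 613] kHz
Lower sideband (LSB) = fc - [fm_high, fm_low] = 600 - [13, 5] = [587, 595] kHz
Total occupied spectrum: 587 kHz to 613 kHz (plus carrier at 600 kHz)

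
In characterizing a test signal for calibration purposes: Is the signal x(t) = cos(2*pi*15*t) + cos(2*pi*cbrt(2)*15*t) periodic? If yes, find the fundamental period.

f1 = 15 Hz, f2 = 15*cbrt(2) Hz
Ratio f2/f1 = cbrt(2), which is irrational.
Since the frequency ratio is irrational, no common period exists.
The signal is not periodic.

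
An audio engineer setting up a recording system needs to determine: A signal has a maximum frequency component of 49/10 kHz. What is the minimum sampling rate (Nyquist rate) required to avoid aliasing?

By the Nyquist-Shannon sampling theorem,
the minimum sampling rate (Nyquist rate) must be at least 2 * f_max.
Nyquist rate = 2 * 49/10 kHz = 49/5 kHz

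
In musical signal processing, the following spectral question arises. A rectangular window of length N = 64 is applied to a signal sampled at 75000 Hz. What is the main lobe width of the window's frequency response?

For a rectangular window of length N,
the main lobe width in frequency is 2*f_s/N.
= 2*75000/64 = 9375/4 Hz
This determines the minimum frequency separation for resolving two sinusoids.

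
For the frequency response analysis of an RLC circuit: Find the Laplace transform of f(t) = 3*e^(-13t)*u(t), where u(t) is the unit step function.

Standard Laplace transform pair:
e^(-at)*u(t) <-> 1/(s+a)
With a = 13: L{3*e^(-13t)*u(t)} = 3/(s+13), ROC: Re(s) > -13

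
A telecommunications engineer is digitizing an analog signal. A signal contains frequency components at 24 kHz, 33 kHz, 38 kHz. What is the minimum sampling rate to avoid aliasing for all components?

The highest frequency component is f_max = 38 kHz.
Nyquist rate = 2 * f_max = 2 * 38 kHz = 76 kHz.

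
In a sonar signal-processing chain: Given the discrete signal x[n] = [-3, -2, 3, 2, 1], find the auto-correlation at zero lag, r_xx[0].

The auto-correlation at zero lag r_xx[0] equals the signal energy.
r_xx[0] = sum of x[n]^2 = (-3)^2 + (-2)^2 + 3^2 + 2^2 + 1^2
= 9 + 4 + 9 + 4 + 1 = 27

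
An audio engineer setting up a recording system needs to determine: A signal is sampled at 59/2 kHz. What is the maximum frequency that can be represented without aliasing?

The maximum frequency that can be represented without aliasing
is the Nyquist frequency: f_max = f_s / 2 = 59/2 kHz / 2 = 59/4 kHz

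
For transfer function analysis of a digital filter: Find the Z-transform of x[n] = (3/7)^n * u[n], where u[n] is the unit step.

The Z-transform of a^n * u[n] is z/(z-a) for |z| > |a|.
Here a = 3/7, so X(z) = z/(z - (3/7)) = 7z/(7z - 3)
ROC: |z| > 3/7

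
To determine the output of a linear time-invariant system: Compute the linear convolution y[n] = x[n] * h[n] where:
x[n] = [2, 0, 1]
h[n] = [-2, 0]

y[n] = sum_k x[k]*h[n-k]. Output length = len(x) + len(h) - 1 = 3 + 2 - 1 = 4.
y[0] = 2*-2 = -4
y[1] = 0*-2 + 2*0 = 0
y[2] = 1*-2 + 0*0 = -2
y[3] = 1*0 = 0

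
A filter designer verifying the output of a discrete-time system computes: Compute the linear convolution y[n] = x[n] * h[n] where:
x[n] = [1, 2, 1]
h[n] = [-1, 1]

y[n] = sum_k x[k]*h[n-k]. Output length = len(x) + len(h) - 1 = 3 + 2 - 1 = 4.
y[0] = 1*-1 = -1
y[1] = 2*-1 + 1*1 = -1
y[2] = 1*-1 + 2*1 = 1
y[3] = 1*1 = 1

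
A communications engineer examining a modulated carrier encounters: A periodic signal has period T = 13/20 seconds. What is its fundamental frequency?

The fundamental frequency is the reciprocal of the period.
f = 1/T = 1/(13/20) = 20/13 Hz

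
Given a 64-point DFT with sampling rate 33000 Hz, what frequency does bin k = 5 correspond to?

The frequency of DFT bin k is: f_k = k * f_s / N
f_5 = 5 * 33000 / 64 = 20625/8 Hz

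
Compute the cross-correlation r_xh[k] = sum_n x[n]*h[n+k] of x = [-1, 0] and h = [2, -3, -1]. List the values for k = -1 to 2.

Both sequences indexed from 0 and zero outside their support.
Lags with overlap: k = -1 to 2.
  r_xh[-1] = x[1]*h[0] = 0
  r_xh[0] = x[0]*h[0] + x[1]*h[1] = -2
  r_xh[1] = x[0]*h[1] + x[1]*h[2] = 3
  r_xh[2] = x[0]*h[2] = 1
r_xh = [0, -2, 3, 1] (for k = -1, ..., 2)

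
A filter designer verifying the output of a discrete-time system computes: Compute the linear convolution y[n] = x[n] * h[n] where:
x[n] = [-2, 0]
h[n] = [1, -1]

y[n] = sum_k x[k]*h[n-k]. Output length = len(x) + len(h) - 1 = 2 + 2 - 1 = 3.
y[0] = -2*1 = -2
y[1] = 0*1 + -2*-1 = 2
y[2] = 0*-1 = 0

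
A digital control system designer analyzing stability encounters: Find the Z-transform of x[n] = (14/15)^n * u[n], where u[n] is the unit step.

The Z-transform of a^n * u[n] is z/(z-a) for |z| > |a|.
Here a = 14/15, so X(z) = z/(z - (14/15)) = 15z/(15z - 14)
ROC: |z| > 14/15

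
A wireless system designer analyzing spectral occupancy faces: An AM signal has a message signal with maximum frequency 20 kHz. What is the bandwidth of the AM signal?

In AM (double-sideband), the bandwidth is twice the message frequency.
BW = 2 * f_m = 2 * 20 kHz = 40 kHz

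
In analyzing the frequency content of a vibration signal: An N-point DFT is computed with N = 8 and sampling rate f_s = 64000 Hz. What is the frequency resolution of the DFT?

DFT frequency resolution = f_s / N
= 64000 / 8 = 8000 Hz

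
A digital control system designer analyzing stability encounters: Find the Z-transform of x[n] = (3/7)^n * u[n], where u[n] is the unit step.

The Z-transform of a^n * u[n] is z/(z-a) for |z| > |a|.
Here a = 3/7, so X(z) = z/(z - (3/7)) = 7z/(7z - 3)
ROC: |z| > 3/7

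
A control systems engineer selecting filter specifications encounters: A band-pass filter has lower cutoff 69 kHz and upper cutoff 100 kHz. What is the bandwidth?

Bandwidth = f_high - f_low
= 100 kHz - 69 kHz = 31 kHz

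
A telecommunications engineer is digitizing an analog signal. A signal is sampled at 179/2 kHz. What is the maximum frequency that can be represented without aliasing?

The maximum frequency that can be represented without aliasing
is the Nyquist frequency: f_max = f_s / 2 = 179/2 kHz / 2 = 179/4 kHz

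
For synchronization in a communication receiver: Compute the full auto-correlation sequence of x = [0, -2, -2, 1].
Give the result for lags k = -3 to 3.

r_xx[k] = sum_m x[m]*x[m+k], indexed from 0, for k = -3 to 3:
  r_xx[-3] = x[3]*x[0] = 0
  r_xx[-2] = x[2]*x[0] + x[3]*x[1] = -2
  r_xx[-1] = x[1]*x[0] + x[2]*x[1] + x[3]*x[2] = 2
  r_xx[0] = x[0]*x[0] + x[1]*x[1] + x[2]*x[2] + x[3]*x[3] = 9
  r_xx[1] = x[0]*x[1] + x[1]*x[2] + x[2]*x[3] = 2
  r_xx[2] = x[0]*x[2] + x[1]*x[3] = -2
  r_xx[3] = x[0]*x[3] = 0
r_xx = [0, -2, 2, 9, 2, -2, 0]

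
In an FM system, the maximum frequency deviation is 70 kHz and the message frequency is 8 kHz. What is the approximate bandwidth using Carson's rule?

Carson's rule: BW = 2*(delta_f + f_m)
= 2*(70 + 8) kHz = 156 kHz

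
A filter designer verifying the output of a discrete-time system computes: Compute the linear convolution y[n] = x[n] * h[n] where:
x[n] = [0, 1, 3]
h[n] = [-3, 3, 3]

y[n] = sum_k x[k]*h[n-k]. Output length = len(x) + len(h) - 1 = 3 + 3 - 1 = 5.
y[0] = 0*-3 = 0
y[1] = 1*-3 + 0*3 = -3
y[2] = 3*-3 + 1*3 + 0*3 = -6
y[3] = 3*3 + 1*3 = 12
y[4] = 3*3 = 9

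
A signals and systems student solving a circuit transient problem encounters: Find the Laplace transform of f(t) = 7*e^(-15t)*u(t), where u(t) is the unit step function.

Standard Laplace transform pair:
e^(-at)*u(t) <-> 1/(s+a)
With a = 15: L{7*e^(-15t)*u(t)} = 7/(s+15), ROC: Re(s) > -15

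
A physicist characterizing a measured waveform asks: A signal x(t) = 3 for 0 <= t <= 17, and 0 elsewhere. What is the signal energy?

Energy = integral of |x(t)|^2 dt over the signal duration
= 3^2 * 17 = 9 * 17 = 153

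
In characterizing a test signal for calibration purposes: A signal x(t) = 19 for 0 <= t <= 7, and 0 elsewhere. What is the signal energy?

Energy = integral of |x(t)|^2 dt over the signal duration
= 19^2 * 7 = 361 * 7 = 2527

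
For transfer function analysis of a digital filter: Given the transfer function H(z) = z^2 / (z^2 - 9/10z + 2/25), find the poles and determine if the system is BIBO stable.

Poles are roots of the denominator: z^2 - 9/10z + 2/25 = 0.
Quadratic formula: z = [-(-9/10) +/- sqrt((-9/10)^2 - 4*(2/25))] / 2
Discriminant = 81/100 - 8/25 = 49/100; sqrt = 7/10.
z = (9/10 +/- 7/10) / 2 => z = 4/5 or z = 1/10.
|p1| = 4/5, |p2| = 1/10.
For BIBO stability, all poles must lie inside the unit circle (|p| < 1).
System is STABLE since both |p| < 1.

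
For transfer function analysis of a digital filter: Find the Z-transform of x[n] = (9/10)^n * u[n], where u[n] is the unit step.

The Z-transform of a^n * u[n] is z/(z-a) for |z| > |a|.
Here a = 9/10, so X(z) = z/(z - (9/10)) = 10z/(10z - 9)
ROC: |z| > 9/10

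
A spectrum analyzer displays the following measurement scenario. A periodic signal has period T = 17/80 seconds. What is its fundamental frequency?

The fundamental frequency is the reciprocal of the period.
f = 1/T = 1/(17/80) = 80/17 Hz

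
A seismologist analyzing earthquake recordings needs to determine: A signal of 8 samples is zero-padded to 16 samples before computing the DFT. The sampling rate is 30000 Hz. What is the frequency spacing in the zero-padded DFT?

Original DFT: N = 8, resolution = f_s/N = 30000/8 = 3750 Hz
Zero-padded DFT: N = 16, resolution = f_s/N = 30000/16 = 1875 Hz
Zero-padding interpolates the spectrum (finer frequency grid)
but does NOT improve the true spectral resolution (ability to resolve close frequencies).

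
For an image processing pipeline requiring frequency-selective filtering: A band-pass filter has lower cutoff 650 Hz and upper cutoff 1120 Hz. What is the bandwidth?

Bandwidth = f_high - f_low
= 1120 Hz - 650 Hz = 470 Hz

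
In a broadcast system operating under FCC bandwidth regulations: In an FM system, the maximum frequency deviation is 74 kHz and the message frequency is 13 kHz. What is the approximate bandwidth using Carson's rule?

Carson's rule: BW = 2*(delta_f + f_m)
= 2*(74 + 13) kHz = 174 kHz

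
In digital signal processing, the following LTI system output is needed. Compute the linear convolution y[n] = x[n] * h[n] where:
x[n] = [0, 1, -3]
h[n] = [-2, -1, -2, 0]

y[n] = sum_k x[k]*h[n-k]. Output length = len(x) + len(h) - 1 = 3 + 4 - 1 = 6.
y[0] = 0*-2 = 0
y[1] = 1*-2 + 0*-1 = -2
y[2] = -3*-2 + 1*-1 + 0*-2 = 5
y[3] = -3*-1 + 1*-2 + 0*0 = 1
y[4] = -3*-2 + 1*0 = 6
y[5] = -3*0 = 0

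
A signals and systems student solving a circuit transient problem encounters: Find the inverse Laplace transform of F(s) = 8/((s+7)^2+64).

Standard pair: w/((s+a)^2+w^2) <-> e^(-at)*sin(wt)*u(t)
With a=7, w=8: f(t) = e^(-7t)*sin(8t)*u(t)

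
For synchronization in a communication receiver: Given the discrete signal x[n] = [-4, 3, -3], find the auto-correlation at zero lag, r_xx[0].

The auto-correlation at zero lag r_xx[0] equals the signal energy.
r_xx[0] = sum of x[n]^2 = (-4)^2 + 3^2 + (-3)^2
= 16 + 9 + 9 = 34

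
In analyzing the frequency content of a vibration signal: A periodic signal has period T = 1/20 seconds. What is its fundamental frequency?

The fundamental frequency is the reciprocal of the period.
f = 1/T = 1/(1/20) = 20 Hz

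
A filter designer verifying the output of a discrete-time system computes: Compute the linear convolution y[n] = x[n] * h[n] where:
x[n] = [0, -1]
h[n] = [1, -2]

y[n] = sum_k x[k]*h[n-k]. Output length = len(x) + len(h) - 1 = 2 + 2 - 1 = 3.
y[0] = 0*1 = 0
y[1] = -1*1 + 0*-2 = -1
y[2] = -1*-2 = 2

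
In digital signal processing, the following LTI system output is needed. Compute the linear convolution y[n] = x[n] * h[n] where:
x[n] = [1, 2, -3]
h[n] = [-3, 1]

y[n] = sum_k x[k]*h[n-k]. Output length = len(x) + len(h) - 1 = 3 + 2 - 1 = 4.
y[0] = 1*-3 = -3
y[1] = 2*-3 + 1*1 = -5
y[2] = -3*-3 + 2*1 = 11
y[3] = -3*1 = -3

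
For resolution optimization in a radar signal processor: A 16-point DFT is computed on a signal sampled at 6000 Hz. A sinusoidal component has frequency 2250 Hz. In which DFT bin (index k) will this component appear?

DFT frequency resolution = f_s/N = 6000/16 = 375 Hz
Bin index k = f_signal / resolution = 2250 / 375 = 6
The signal frequency 2250 Hz falls in DFT bin k = 6.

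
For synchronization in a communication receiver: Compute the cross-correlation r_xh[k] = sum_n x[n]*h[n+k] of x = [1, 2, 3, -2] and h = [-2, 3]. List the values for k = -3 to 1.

Both sequences indexed from 0 and zero outside their support.
Lags with overlap: k = -3 to 1.
  r_xh[-3] = x[3]*h[0] = 4
  r_xh[-2] = x[2]*h[0] + x[3]*h[1] = -12
  r_xh[-1] = x[1]*h[0] + x[2]*h[1] = 5
  r_xh[0] = x[0]*h[0] + x[1]*h[1] = 4
  r_xh[1] = x[0]*h[1] = 3
r_xh = [4, -12, 5, 4, 3] (for k = -3, ..., 1)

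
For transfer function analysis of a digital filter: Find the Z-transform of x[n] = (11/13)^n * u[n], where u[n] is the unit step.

The Z-transform of a^n * u[n] is z/(z-a) for |z| > |a|.
Here a = 11/13, so X(z) = z/(z - (11/13)) = 13z/(13z - 11)
ROC: |z| > 11/13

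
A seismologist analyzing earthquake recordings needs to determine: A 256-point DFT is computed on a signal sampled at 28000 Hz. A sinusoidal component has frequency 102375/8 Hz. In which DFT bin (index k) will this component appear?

DFT frequency resolution = f_s/N = 28000/256 = 875/8 Hz
Bin index k = f_signal / resolution = 102375/8 / 875/8 = 117
The signal frequency 102375/8 Hz falls in DFT bin k = 117.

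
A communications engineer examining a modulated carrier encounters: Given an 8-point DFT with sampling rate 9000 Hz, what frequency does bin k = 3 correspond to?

The frequency of DFT bin k is: f_k = k * f_s / N
f_3 = 3 * 9000 / 8 = 3375 Hz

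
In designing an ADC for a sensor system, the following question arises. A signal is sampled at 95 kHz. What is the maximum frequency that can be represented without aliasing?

The maximum frequency that can be represented without aliasing
is the Nyquist frequency: f_max = f_s / 2 = 95 kHz / 2 = 95/2 kHz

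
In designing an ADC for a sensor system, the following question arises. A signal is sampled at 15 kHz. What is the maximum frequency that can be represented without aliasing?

The maximum frequency that can be represented without aliasing
is the Nyquist frequency: f_max = f_s / 2 = 15 kHz / 2 = 15/2 kHz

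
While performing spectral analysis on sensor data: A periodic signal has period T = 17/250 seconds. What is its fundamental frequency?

The fundamental frequency is the reciprocal of the period.
f = 1/T = 1/(17/250) = 250/17 Hz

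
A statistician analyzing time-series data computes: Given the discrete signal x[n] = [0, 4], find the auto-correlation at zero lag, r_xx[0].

The auto-correlation at zero lag r_xx[0] equals the signal energy.
r_xx[0] = sum of x[n]^2 = 0^2 + 4^2
= 0 + 16 = 16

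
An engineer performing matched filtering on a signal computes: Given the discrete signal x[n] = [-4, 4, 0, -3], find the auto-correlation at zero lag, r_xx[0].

The auto-correlation at zero lag r_xx[0] equals the signal energy.
r_xx[0] = sum of x[n]^2 = (-4)^2 + 4^2 + 0^2 + (-3)^2
= 16 + 16 + 0 + 9 = 41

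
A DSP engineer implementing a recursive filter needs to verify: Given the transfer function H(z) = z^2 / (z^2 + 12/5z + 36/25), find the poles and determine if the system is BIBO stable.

Poles are roots of the denominator: z^2 + 12/5z + 36/25 = 0.
Quadratic formula: z = [-(12/5) +/- sqrt((12/5)^2 - 4*(36/25))] / 2
Discriminant = 144/25 - 144/25 = 0; sqrt = 0.
z = (-12/5 +/- 0) / 2 = -6/5 (repeated root).
|p1| = 6/5, |p2| = 6/5.
For BIBO stability, all poles must lie inside the unit circle (|p| < 1).
System is UNSTABLE since at least one |p| >= 1.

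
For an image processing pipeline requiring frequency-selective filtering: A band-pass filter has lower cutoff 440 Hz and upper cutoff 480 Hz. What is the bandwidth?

Bandwidth = f_high - f_low
= 480 Hz - 440 Hz = 40 Hz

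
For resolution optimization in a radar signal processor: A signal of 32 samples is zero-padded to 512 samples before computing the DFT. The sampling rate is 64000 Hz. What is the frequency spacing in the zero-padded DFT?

Original DFT: N = 32, resolution = f_s/N = 64000/32 = 2000 Hz
Zero-padded DFT: N = 512, resolution = f_s/N = 64000/512 = 125 Hz
Zero-padding interpolates the spectrum (finer frequency grid)
but does NOT improve the true spectral resolution (ability to resolve close frequencies).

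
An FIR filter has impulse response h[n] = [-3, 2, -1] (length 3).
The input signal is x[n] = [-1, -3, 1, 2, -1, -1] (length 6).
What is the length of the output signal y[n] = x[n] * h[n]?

For linear convolution, the output length is:
len(y) = len(x) + len(h) - 1 = 6 + 3 - 1 = 8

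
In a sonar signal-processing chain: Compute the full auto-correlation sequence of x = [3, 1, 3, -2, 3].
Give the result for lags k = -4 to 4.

r_xx[k] = sum_m x[m]*x[m+k], indexed from 0, for k = -4 to 4:
  r_xx[-4] = x[4]*x[0] = 9
  r_xx[-3] = x[3]*x[0] + x[4]*x[1] = -3
  r_xx[-2] = x[2]*x[0] + x[3]*x[1] + x[4]*x[2] = 16
  r_xx[-1] = x[1]*x[0] + x[2]*x[1] + x[3]*x[2] + x[4]*x[3] = -6
  r_xx[0] = x[0]*x[0] + x[1]*x[1] + x[2]*x[2] + x[3]*x[3] + x[4]*x[4] = 32
  r_xx[1] = x[0]*x[1] + x[1]*x[2] + x[2]*x[3] + x[3]*x[4] = -6
  r_xx[2] = x[0]*x[2] + x[1]*x[3] + x[2]*x[4] = 16
  r_xx[3] = x[0]*x[3] + x[1]*x[4] = -3
  r_xx[4] = x[0]*x[4] = 9
r_xx = [9, -3, 16, -6, 32, -6, 16, -3, 9]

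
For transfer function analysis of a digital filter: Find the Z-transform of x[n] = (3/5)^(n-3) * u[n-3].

Time-shifting property: if X(z) = Z{x[n]}, then Z{x[n-d]} = z^(-d) * X(z)
X(z) = z/(z - 3/5) for x[n] = (3/5)^n * u[n]
Z{x[n-3]} = z^(-3) * z/(z - 3/5) = z^(-2)/(z - 3/5)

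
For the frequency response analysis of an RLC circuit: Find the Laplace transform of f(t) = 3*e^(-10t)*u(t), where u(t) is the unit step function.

Standard Laplace transform pair:
e^(-at)*u(t) <-> 1/(s+a)
With a = 10: L{3*e^(-10t)*u(t)} = 3/(s+10), ROC: Re(s) > -10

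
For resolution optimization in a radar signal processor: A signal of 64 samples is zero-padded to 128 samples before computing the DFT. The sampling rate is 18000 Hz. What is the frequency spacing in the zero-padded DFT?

Original DFT: N = 64, resolution = f_s/N = 18000/64 = 1125/4 Hz
Zero-padded DFT: N = 128, resolution = f_s/N = 18000/128 = 1125/8 Hz
Zero-padding interpolates the spectrum (finer frequency grid)
but does NOT improve the true spectral resolution (ability to resolve close frequencies).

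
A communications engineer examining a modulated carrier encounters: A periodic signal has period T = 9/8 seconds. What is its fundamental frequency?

The fundamental frequency is the reciprocal of the period.
f = 1/T = 1/(9/8) = 8/9 Hz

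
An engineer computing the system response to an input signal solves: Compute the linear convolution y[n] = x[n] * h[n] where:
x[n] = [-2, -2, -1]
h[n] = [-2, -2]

y[n] = sum_k x[k]*h[n-k]. Output length = len(x) + len(h) - 1 = 3 + 2 - 1 = 4.
y[0] = -2*-2 = 4
y[1] = -2*-2 + -2*-2 = 8
y[2] = -1*-2 + -2*-2 = 6
y[3] = -1*-2 = 2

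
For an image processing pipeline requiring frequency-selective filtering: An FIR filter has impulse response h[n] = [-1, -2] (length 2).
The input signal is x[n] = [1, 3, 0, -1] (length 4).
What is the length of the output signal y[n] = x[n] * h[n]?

For linear convolution, the output length is:
len(y) = len(x) + len(h) - 1 = 4 + 2 - 1 = 5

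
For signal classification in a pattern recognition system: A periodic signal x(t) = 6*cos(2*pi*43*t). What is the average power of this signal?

Average power of A*cos(wt) is A^2/2.
P = 6^2 / 2 = 36/2 = 18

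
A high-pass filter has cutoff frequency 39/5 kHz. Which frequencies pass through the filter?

A high-pass filter passes all frequencies above the cutoff frequency 39/5 kHz and attenuates lower frequencies.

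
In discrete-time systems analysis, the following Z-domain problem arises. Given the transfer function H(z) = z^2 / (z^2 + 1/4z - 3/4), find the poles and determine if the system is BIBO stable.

Poles are roots of the denominator: z^2 + 1/4z - 3/4 = 0.
Quadratic formula: z = [-(1/4) +/- sqrt((1/4)^2 - 4*(-3/4))] / 2
Discriminant = 1/16 + 3 = 49/16; sqrt = 7/4.
z = (-1/4 +/- 7/4) / 2 => z = 3/4 or z = -1.
|p1| = 1, |p2| = 3/4.
For BIBO stability, all poles must lie inside the unit circle (|p| < 1).
System is UNSTABLE since at least one |p| >= 1.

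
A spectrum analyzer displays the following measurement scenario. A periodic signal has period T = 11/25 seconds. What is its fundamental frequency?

The fundamental frequency is the reciprocal of the period.
f = 1/T = 1/(11/25) = 25/11 Hz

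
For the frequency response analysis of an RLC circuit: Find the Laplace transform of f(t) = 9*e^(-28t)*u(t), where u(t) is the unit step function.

Standard Laplace transform pair:
e^(-at)*u(t) <-> 1/(s+a)
With a = 28: L{9*e^(-28t)*u(t)} = 9/(s+28), ROC: Re(s) > -28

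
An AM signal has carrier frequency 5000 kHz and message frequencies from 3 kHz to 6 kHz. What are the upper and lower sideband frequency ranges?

Upper sideband (USB) = fc + [fm_low, fm_high] = 5000 + [3, 6] = [5003, 5006] kHz
Lower sideband (LSB) = fc - [fm_high, fm_low] = 5000 - [6, 3] = [4994, 4997] kHz
Total occupied spectrum: 4994 kHz to 5006 kHz (plus carrier at 5000 kHz)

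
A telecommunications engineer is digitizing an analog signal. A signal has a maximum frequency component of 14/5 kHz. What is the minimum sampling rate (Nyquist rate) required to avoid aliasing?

By the Nyquist-Shannon sampling theorem,
the minimum sampling rate (Nyquist rate) must be at least 2 * f_max.
Nyquist rate = 2 * 14/5 kHz = 28/5 kHz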